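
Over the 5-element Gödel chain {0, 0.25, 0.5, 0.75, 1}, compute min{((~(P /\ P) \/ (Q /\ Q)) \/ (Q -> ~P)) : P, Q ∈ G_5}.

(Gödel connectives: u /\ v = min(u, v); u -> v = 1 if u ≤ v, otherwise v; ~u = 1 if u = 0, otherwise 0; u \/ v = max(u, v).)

0.25

The minimum is attained at P = 0.25, Q = 0.25:
  (P /\ P) = min(0.25, 0.25) = 0.25
  ~(P /\ P): Gödel ¬ of 0.25 = 0 (operand ≠ 0)
  (Q /\ Q) = min(0.25, 0.25) = 0.25
  (~(P /\ P) \/ (Q /\ Q)) = max(0, 0.25) = 0.25
  ~P: Gödel ¬ of 0.25 = 0 (operand ≠ 0)
  (Q -> ~P): 0.25 > 0, so result = 0
  ((~(P /\ P) \/ (Q /\ Q)) \/ (Q -> ~P)) = max(0.25, 0) = 0.25
Checking all 25 assignments confirms none give a value below 0.25.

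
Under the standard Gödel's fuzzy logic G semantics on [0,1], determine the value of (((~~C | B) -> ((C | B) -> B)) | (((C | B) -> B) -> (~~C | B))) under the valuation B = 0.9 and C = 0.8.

~C: Gödel ¬ of 0.8 = 0 (operand ≠ 0)
~~C: Gödel ¬ of 0 = 1 (operand is 0)
(~~C | B) = max(1, 0.9) = 1
(C | B) = max(0.8, 0.9) = 0.9
((C | B) -> B): 0.9 ≤ 0.9, so result = 1
((~~C | B) -> ((C | B) -> B)): 1 ≤ 1, so result = 1
(C | B) = max(0.8, 0.9) = 0.9
((C | B) -> B): 0.9 ≤ 0.9, so result = 1
~C: Gödel ¬ of 0.8 = 0 (operand ≠ 0)
~~C: Gödel ¬ of 0 = 1 (operand is 0)
(~~C | B) = max(1, 0.9) = 1
(((C | B) -> B) -> (~~C | B)): 1 ≤ 1, so result = 1
(((~~C | B) -> ((C | B) -> B)) | (((C | B) -> B) -> (~~C | B))) = max(1, 1) = 1

1.00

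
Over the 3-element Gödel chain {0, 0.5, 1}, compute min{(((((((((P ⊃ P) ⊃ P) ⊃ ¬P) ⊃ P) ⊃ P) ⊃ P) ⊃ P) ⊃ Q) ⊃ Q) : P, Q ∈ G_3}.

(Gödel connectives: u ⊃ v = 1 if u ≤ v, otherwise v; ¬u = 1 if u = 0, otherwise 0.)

The minimum is attained at P = 0.5, Q = 0.5:
  (P ⊃ P): 0.5 ≤ 0.5, so result = 1
  ((P ⊃ P) ⊃ P): 1 > 0.5, so result = 0.5
  ¬P: Gödel ¬ of 0.5 = 0 (operand ≠ 0)
  (((P ⊃ P) ⊃ P) ⊃ ¬P): 0.5 > 0, so result = 0
  ((((P ⊃ P) ⊃ P) ⊃ ¬P) ⊃ P): 0 ≤ 0.5, so result = 1
  (((((P ⊃ P) ⊃ P) ⊃ ¬P) ⊃ P) ⊃ P): 1 > 0.5, so result = 0.5
  ((((((P ⊃ P) ⊃ P) ⊃ ¬P) ⊃ P) ⊃ P) ⊃ P): 0.5 ≤ 0.5, so result = 1
  (((((((P ⊃ P) ⊃ P) ⊃ ¬P) ⊃ P) ⊃ P) ⊃ P) ⊃ P): 1 > 0.5, so result = 0.5
  ((((((((P ⊃ P) ⊃ P) ⊃ ¬P) ⊃ P) ⊃ P) ⊃ P) ⊃ P) ⊃ Q): 0.5 ≤ 0.5, so result = 1
  (((((((((P ⊃ P) ⊃ P) ⊃ ¬P) ⊃ P) ⊃ P) ⊃ P) ⊃ P) ⊃ Q) ⊃ Q): 1 > 0.5, so result = 0.5
Checking all 9 assignments confirms none give a value below 0.50.

0.50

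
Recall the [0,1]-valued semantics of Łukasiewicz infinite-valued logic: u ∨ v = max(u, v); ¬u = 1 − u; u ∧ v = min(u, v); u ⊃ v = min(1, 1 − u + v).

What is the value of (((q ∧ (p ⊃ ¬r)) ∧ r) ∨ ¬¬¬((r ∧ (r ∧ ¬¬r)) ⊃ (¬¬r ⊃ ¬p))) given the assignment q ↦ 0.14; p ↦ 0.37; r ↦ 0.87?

0.14

¬r: Łukasiewicz ¬ gives 1 − 0.87 = 0.13
(p ⊃ ¬r): min(1, 1 − 0.37 + 0.13) = 0.76
(q ∧ (p ⊃ ¬r)) = min(0.14, 0.76) = 0.14
((q ∧ (p ⊃ ¬r)) ∧ r) = min(0.14, 0.87) = 0.14
¬r: Łukasiewicz ¬ gives 1 − 0.87 = 0.13
¬¬r: Łukasiewicz ¬ gives 1 − 0.13 = 0.87
(r ∧ ¬¬r) = min(0.87, 0.87) = 0.87
(r ∧ (r ∧ ¬¬r)) = min(0.87, 0.87) = 0.87
¬r: Łukasiewicz ¬ gives 1 − 0.87 = 0.13
¬¬r: Łukasiewicz ¬ gives 1 − 0.13 = 0.87
¬p: Łukasiewicz ¬ gives 1 − 0.37 = 0.63
(¬¬r ⊃ ¬p): min(1, 1 − 0.87 + 0.63) = 0.76
((r ∧ (r ∧ ¬¬r)) ⊃ (¬¬r ⊃ ¬p)): min(1, 1 − 0.87 + 0.76) = 0.89
¬((r ∧ (r ∧ ¬¬r)) ⊃ (¬¬r ⊃ ¬p)): Łukasiewicz ¬ gives 1 − 0.89 = 0.11
¬¬((r ∧ (r ∧ ¬¬r)) ⊃ (¬¬r ⊃ ¬p)): Łukasiewicz ¬ gives 1 − 0.11 = 0.89
¬¬¬((r ∧ (r ∧ ¬¬r)) ⊃ (¬¬r ⊃ ¬p)): Łukasiewicz ¬ gives 1 − 0.89 = 0.11
(((q ∧ (p ⊃ ¬r)) ∧ r) ∨ ¬¬¬((r ∧ (r ∧ ¬¬r)) ⊃ (¬¬r ⊃ ¬p))) = max(0.14, 0.11) = 0.14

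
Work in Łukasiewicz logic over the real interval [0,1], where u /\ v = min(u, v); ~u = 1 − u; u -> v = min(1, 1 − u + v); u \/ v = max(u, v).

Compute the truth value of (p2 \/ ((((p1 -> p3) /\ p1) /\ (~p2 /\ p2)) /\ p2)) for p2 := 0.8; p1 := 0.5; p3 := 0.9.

(p1 -> p3): min(1, 1 − 0.5 + 0.9) = 1
((p1 -> p3) /\ p1) = min(1, 0.5) = 0.5
~p2: Łukasiewicz ¬ gives 1 − 0.8 = 0.2
(~p2 /\ p2) = min(0.2, 0.8) = 0.2
(((p1 -> p3) /\ p1) /\ (~p2 /\ p2)) = min(0.5, 0.2) = 0.2
((((p1 -> p3) /\ p1) /\ (~p2 /\ p2)) /\ p2) = min(0.2, 0.8) = 0.2
(p2 \/ ((((p1 -> p3) /\ p1) /\ (~p2 /\ p2)) /\ p2)) = max(0.8, 0.2) = 0.8

0.80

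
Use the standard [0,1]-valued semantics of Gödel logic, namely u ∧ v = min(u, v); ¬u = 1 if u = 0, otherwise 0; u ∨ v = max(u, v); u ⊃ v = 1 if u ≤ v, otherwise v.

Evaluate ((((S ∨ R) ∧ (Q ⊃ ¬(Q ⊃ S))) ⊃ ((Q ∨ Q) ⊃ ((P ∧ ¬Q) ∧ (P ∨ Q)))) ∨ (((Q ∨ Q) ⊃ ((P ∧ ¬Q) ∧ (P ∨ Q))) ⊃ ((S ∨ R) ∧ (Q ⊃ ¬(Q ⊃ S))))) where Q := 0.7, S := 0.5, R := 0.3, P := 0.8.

1.00

(S ∨ R) = max(0.5, 0.3) = 0.5
(Q ⊃ S): 0.7 > 0.5, so result = 0.5
¬(Q ⊃ S): Gödel ¬ of 0.5 = 0 (operand ≠ 0)
(Q ⊃ ¬(Q ⊃ S)): 0.7 > 0, so result = 0
((S ∨ R) ∧ (Q ⊃ ¬(Q ⊃ S))) = min(0.5, 0) = 0
(Q ∨ Q) = max(0.7, 0.7) = 0.7
¬Q: Gödel ¬ of 0.7 = 0 (operand ≠ 0)
(P ∧ ¬Q) = min(0.8, 0) = 0
(P ∨ Q) = max(0.8, 0.7) = 0.8
((P ∧ ¬Q) ∧ (P ∨ Q)) = min(0, 0.8) = 0
((Q ∨ Q) ⊃ ((P ∧ ¬Q) ∧ (P ∨ Q))): 0.7 > 0, so result = 0
(((S ∨ R) ∧ (Q ⊃ ¬(Q ⊃ S))) ⊃ ((Q ∨ Q) ⊃ ((P ∧ ¬Q) ∧ (P ∨ Q)))): 0 ≤ 0, so result = 1
(Q ∨ Q) = max(0.7, 0.7) = 0.7
¬Q: Gödel ¬ of 0.7 = 0 (operand ≠ 0)
(P ∧ ¬Q) = min(0.8, 0) = 0
(P ∨ Q) = max(0.8, 0.7) = 0.8
((P ∧ ¬Q) ∧ (P ∨ Q)) = min(0, 0.8) = 0
((Q ∨ Q) ⊃ ((P ∧ ¬Q) ∧ (P ∨ Q))): 0.7 > 0, so result = 0
(S ∨ R) = max(0.5, 0.3) = 0.5
(Q ⊃ S): 0.7 > 0.5, so result = 0.5
¬(Q ⊃ S): Gödel ¬ of 0.5 = 0 (operand ≠ 0)
(Q ⊃ ¬(Q ⊃ S)): 0.7 > 0, so result = 0
((S ∨ R) ∧ (Q ⊃ ¬(Q ⊃ S))) = min(0.5, 0) = 0
(((Q ∨ Q) ⊃ ((P ∧ ¬Q) ∧ (P ∨ Q))) ⊃ ((S ∨ R) ∧ (Q ⊃ ¬(Q ⊃ S)))): 0 ≤ 0, so result = 1
((((S ∨ R) ∧ (Q ⊃ ¬(Q ⊃ S))) ⊃ ((Q ∨ Q) ⊃ ((P ∧ ¬Q) ∧ (P ∨ Q)))) ∨ (((Q ∨ Q) ⊃ ((P ∧ ¬Q) ∧ (P ∨ Q))) ⊃ ((S ∨ R) ∧ (Q ⊃ ¬(Q ⊃ S))))) = max(1, 1) = 1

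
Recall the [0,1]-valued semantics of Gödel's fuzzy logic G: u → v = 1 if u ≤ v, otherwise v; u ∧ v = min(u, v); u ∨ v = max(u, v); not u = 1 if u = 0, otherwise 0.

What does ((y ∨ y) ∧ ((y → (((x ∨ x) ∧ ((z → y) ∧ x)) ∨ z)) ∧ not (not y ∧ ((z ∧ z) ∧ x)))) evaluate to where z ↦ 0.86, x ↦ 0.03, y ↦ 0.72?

(y ∨ y) = max(0.72, 0.72) = 0.72
(x ∨ x) = max(0.03, 0.03) = 0.03
(z → y): 0.86 > 0.72, so result = 0.72
((z → y) ∧ x) = min(0.72, 0.03) = 0.03
((x ∨ x) ∧ ((z → y) ∧ x)) = min(0.03, 0.03) = 0.03
(((x ∨ x) ∧ ((z → y) ∧ x)) ∨ z) = max(0.03, 0.86) = 0.86
(y → (((x ∨ x) ∧ ((z → y) ∧ x)) ∨ z)): 0.72 ≤ 0.86, so result = 1
not y: Gödel ¬ of 0.72 = 0 (operand ≠ 0)
(z ∧ z) = min(0.86, 0.86) = 0.86
((z ∧ z) ∧ x) = min(0.86, 0.03) = 0.03
(not y ∧ ((z ∧ z) ∧ x)) = min(0, 0.03) = 0
not (not y ∧ ((z ∧ z) ∧ x)): Gödel ¬ of 0 = 1 (operand is 0)
((y → (((x ∨ x) ∧ ((z → y) ∧ x)) ∨ z)) ∧ not (not y ∧ ((z ∧ z) ∧ x))) = min(1, 1) = 1
((y ∨ y) ∧ ((y → (((x ∨ x) ∧ ((z → y) ∧ x)) ∨ z)) ∧ not (not y ∧ ((z ∧ z) ∧ x)))) = min(0.72, 1) = 0.72

0.72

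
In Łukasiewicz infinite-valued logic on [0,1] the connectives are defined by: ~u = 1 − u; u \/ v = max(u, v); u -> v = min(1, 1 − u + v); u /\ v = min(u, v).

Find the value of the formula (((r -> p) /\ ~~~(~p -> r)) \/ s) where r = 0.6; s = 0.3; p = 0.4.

0.30

(r -> p): min(1, 1 − 0.6 + 0.4) = 0.8
~p: Łukasiewicz ¬ gives 1 − 0.4 = 0.6
(~p -> r): min(1, 1 − 0.6 + 0.6) = 1
~(~p -> r): Łukasiewicz ¬ gives 1 − 1 = 0
~~(~p -> r): Łukasiewicz ¬ gives 1 − 0 = 1
~~~(~p -> r): Łukasiewicz ¬ gives 1 − 1 = 0
((r -> p) /\ ~~~(~p -> r)) = min(0.8, 0) = 0
(((r -> p) /\ ~~~(~p -> r)) \/ s) = max(0, 0.3) = 0.3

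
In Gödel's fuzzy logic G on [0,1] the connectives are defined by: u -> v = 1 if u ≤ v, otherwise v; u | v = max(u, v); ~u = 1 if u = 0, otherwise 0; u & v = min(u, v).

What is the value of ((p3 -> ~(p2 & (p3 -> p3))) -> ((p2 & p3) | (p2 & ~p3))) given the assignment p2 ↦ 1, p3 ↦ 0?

(p3 -> p3): 0 ≤ 0, so result = 1
(p2 & (p3 -> p3)) = min(1, 1) = 1
~(p2 & (p3 -> p3)): Gödel ¬ of 1 = 0 (operand ≠ 0)
(p3 -> ~(p2 & (p3 -> p3))): 0 ≤ 0, so result = 1
(p2 & p3) = min(1, 0) = 0
~p3: Gödel ¬ of 0 = 1 (operand is 0)
(p2 & ~p3) = min(1, 1) = 1
((p2 & p3) | (p2 & ~p3)) = max(0, 1) = 1
((p3 -> ~(p2 & (p3 -> p3))) -> ((p2 & p3) | (p2 & ~p3))): 1 ≤ 1, so result = 1

1.00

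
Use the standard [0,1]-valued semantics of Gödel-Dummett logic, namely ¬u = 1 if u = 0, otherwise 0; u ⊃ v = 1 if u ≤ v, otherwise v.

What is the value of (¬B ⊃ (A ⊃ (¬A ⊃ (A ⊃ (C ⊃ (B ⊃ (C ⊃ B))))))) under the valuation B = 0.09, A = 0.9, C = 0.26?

1.00

¬B: Gödel ¬ of 0.09 = 0 (operand ≠ 0)
¬A: Gödel ¬ of 0.9 = 0 (operand ≠ 0)
(C ⊃ B): 0.26 > 0.09, so result = 0.09
(B ⊃ (C ⊃ B)): 0.09 ≤ 0.09, so result = 1
(C ⊃ (B ⊃ (C ⊃ B))): 0.26 ≤ 1, so result = 1
(A ⊃ (C ⊃ (B ⊃ (C ⊃ B)))): 0.9 ≤ 1, so result = 1
(¬A ⊃ (A ⊃ (C ⊃ (B ⊃ (C ⊃ B))))): 0 ≤ 1, so result = 1
(A ⊃ (¬A ⊃ (A ⊃ (C ⊃ (B ⊃ (C ⊃ B)))))): 0.9 ≤ 1, so result = 1
(¬B ⊃ (A ⊃ (¬A ⊃ (A ⊃ (C ⊃ (B ⊃ (C ⊃ B))))))): 0 ≤ 1, so result = 1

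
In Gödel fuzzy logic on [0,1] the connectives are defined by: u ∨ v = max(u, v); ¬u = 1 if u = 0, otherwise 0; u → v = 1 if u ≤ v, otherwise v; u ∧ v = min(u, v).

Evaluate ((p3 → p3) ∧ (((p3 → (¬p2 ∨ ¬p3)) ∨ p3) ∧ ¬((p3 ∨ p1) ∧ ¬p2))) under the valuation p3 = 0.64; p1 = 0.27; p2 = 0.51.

0.64

(p3 → p3): 0.64 ≤ 0.64, so result = 1
¬p2: Gödel ¬ of 0.51 = 0 (operand ≠ 0)
¬p3: Gödel ¬ of 0.64 = 0 (operand ≠ 0)
(¬p2 ∨ ¬p3) = max(0, 0) = 0
(p3 → (¬p2 ∨ ¬p3)): 0.64 > 0, so result = 0
((p3 → (¬p2 ∨ ¬p3)) ∨ p3) = max(0, 0.64) = 0.64
(p3 ∨ p1) = max(0.64, 0.27) = 0.64
¬p2: Gödel ¬ of 0.51 = 0 (operand ≠ 0)
((p3 ∨ p1) ∧ ¬p2) = min(0.64, 0) = 0
¬((p3 ∨ p1) ∧ ¬p2): Gödel ¬ of 0 = 1 (operand is 0)
(((p3 → (¬p2 ∨ ¬p3)) ∨ p3) ∧ ¬((p3 ∨ p1) ∧ ¬p2)) = min(0.64, 1) = 0.64
((p3 → p3) ∧ (((p3 → (¬p2 ∨ ¬p3)) ∨ p3) ∧ ¬((p3 ∨ p1) ∧ ¬p2))) = min(1, 0.64) = 0.64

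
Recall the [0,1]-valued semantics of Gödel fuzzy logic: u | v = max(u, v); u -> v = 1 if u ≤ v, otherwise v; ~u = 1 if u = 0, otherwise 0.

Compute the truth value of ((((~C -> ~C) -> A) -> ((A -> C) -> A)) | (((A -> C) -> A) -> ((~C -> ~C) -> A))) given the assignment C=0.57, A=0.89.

1.00

~C: Gödel ¬ of 0.57 = 0 (operand ≠ 0)
~C: Gödel ¬ of 0.57 = 0 (operand ≠ 0)
(~C -> ~C): 0 ≤ 0, so result = 1
((~C -> ~C) -> A): 1 > 0.89, so result = 0.89
(A -> C): 0.89 > 0.57, so result = 0.57
((A -> C) -> A): 0.57 ≤ 0.89, so result = 1
(((~C -> ~C) -> A) -> ((A -> C) -> A)): 0.89 ≤ 1, so result = 1
(A -> C): 0.89 > 0.57, so result = 0.57
((A -> C) -> A): 0.57 ≤ 0.89, so result = 1
~C: Gödel ¬ of 0.57 = 0 (operand ≠ 0)
~C: Gödel ¬ of 0.57 = 0 (operand ≠ 0)
(~C -> ~C): 0 ≤ 0, so result = 1
((~C -> ~C) -> A): 1 > 0.89, so result = 0.89
(((A -> C) -> A) -> ((~C -> ~C) -> A)): 1 > 0.89, so result = 0.89
((((~C -> ~C) -> A) -> ((A -> C) -> A)) | (((A -> C) -> A) -> ((~C -> ~C) -> A))) = max(1, 0.89) = 1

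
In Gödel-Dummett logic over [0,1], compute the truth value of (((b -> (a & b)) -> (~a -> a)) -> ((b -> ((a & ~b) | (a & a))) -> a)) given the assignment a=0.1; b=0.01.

(a & b) = min(0.1, 0.01) = 0.01
(b -> (a & b)): 0.01 ≤ 0.01, so result = 1
~a: Gödel ¬ of 0.1 = 0 (operand ≠ 0)
(~a -> a): 0 ≤ 0.1, so result = 1
((b -> (a & b)) -> (~a -> a)): 1 ≤ 1, so result = 1
~b: Gödel ¬ of 0.01 = 0 (operand ≠ 0)
(a & ~b) = min(0.1, 0) = 0
(a & a) = min(0.1, 0.1) = 0.1
((a & ~b) | (a & a)) = max(0, 0.1) = 0.1
(b -> ((a & ~b) | (a & a))): 0.01 ≤ 0.1, so result = 1
((b -> ((a & ~b) | (a & a))) -> a): 1 > 0.1, so result = 0.1
(((b -> (a & b)) -> (~a -> a)) -> ((b -> ((a & ~b) | (a & a))) -> a)): 1 > 0.1, so result = 0.1

0.10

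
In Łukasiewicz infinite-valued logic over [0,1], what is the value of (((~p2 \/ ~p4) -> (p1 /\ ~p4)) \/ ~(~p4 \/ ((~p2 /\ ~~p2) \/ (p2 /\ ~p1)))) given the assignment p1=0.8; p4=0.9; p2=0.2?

0.80

~p2: Łukasiewicz ¬ gives 1 − 0.2 = 0.8
~p4: Łukasiewicz ¬ gives 1 − 0.9 = 0.1
(~p2 \/ ~p4) = max(0.8, 0.1) = 0.8
~p4: Łukasiewicz ¬ gives 1 − 0.9 = 0.1
(p1 /\ ~p4) = min(0.8, 0.1) = 0.1
((~p2 \/ ~p4) -> (p1 /\ ~p4)): min(1, 1 − 0.8 + 0.1) = 0.3
~p4: Łukasiewicz ¬ gives 1 − 0.9 = 0.1
~p2: Łukasiewicz ¬ gives 1 − 0.2 = 0.8
~p2: Łukasiewicz ¬ gives 1 − 0.2 = 0.8
~~p2: Łukasiewicz ¬ gives 1 − 0.8 = 0.2
(~p2 /\ ~~p2) = min(0.8, 0.2) = 0.2
~p1: Łukasiewicz ¬ gives 1 − 0.8 = 0.2
(p2 /\ ~p1) = min(0.2, 0.2) = 0.2
((~p2 /\ ~~p2) \/ (p2 /\ ~p1)) = max(0.2, 0.2) = 0.2
(~p4 \/ ((~p2 /\ ~~p2) \/ (p2 /\ ~p1))) = max(0.1, 0.2) = 0.2
~(~p4 \/ ((~p2 /\ ~~p2) \/ (p2 /\ ~p1))): Łukasiewicz ¬ gives 1 − 0.2 = 0.8
(((~p2 \/ ~p4) -> (p1 /\ ~p4)) \/ ~(~p4 \/ ((~p2 /\ ~~p2) \/ (p2 /\ ~p1)))) = max(0.3, 0.8) = 0.8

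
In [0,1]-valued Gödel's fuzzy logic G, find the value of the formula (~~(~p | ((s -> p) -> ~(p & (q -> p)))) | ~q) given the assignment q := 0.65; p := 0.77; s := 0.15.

~p: Gödel ¬ of 0.77 = 0 (operand ≠ 0)
(s -> p): 0.15 ≤ 0.77, so result = 1
(q -> p): 0.65 ≤ 0.77, so result = 1
(p & (q -> p)) = min(0.77, 1) = 0.77
~(p & (q -> p)): Gödel ¬ of 0.77 = 0 (operand ≠ 0)
((s -> p) -> ~(p & (q -> p))): 1 > 0, so result = 0
(~p | ((s -> p) -> ~(p & (q -> p)))) = max(0, 0) = 0
~(~p | ((s -> p) -> ~(p & (q -> p)))): Gödel ¬ of 0 = 1 (operand is 0)
~~(~p | ((s -> p) -> ~(p & (q -> p)))): Gödel ¬ of 1 = 0 (operand ≠ 0)
~q: Gödel ¬ of 0.65 = 0 (operand ≠ 0)
(~~(~p | ((s -> p) -> ~(p & (q -> p)))) | ~q) = max(0, 0) = 0

0.00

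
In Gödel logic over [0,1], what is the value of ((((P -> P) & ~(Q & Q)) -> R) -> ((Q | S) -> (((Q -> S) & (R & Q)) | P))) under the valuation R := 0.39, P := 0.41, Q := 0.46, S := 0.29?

(P -> P): 0.41 ≤ 0.41, so result = 1
(Q & Q) = min(0.46, 0.46) = 0.46
~(Q & Q): Gödel ¬ of 0.46 = 0 (operand ≠ 0)
((P -> P) & ~(Q & Q)) = min(1, 0) = 0
(((P -> P) & ~(Q & Q)) -> R): 0 ≤ 0.39, so result = 1
(Q | S) = max(0.46, 0.29) = 0.46
(Q -> S): 0.46 > 0.29, so result = 0.29
(R & Q) = min(0.39, 0.46) = 0.39
((Q -> S) & (R & Q)) = min(0.29, 0.39) = 0.29
(((Q -> S) & (R & Q)) | P) = max(0.29, 0.41) = 0.41
((Q | S) -> (((Q -> S) & (R & Q)) | P)): 0.46 > 0.41, so result = 0.41
((((P -> P) & ~(Q & Q)) -> R) -> ((Q | S) -> (((Q -> S) & (R & Q)) | P))): 1 > 0.41, so result = 0.41

0.41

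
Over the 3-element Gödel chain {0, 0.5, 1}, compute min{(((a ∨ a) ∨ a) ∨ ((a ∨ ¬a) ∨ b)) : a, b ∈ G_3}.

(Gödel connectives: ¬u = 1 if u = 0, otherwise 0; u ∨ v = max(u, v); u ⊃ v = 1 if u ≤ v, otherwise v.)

0.50

The minimum is attained at a = 0.5, b = 0:
  (a ∨ a) = max(0.5, 0.5) = 0.5
  ((a ∨ a) ∨ a) = max(0.5, 0.5) = 0.5
  ¬a: Gödel ¬ of 0.5 = 0 (operand ≠ 0)
  (a ∨ ¬a) = max(0.5, 0) = 0.5
  ((a ∨ ¬a) ∨ b) = max(0.5, 0) = 0.5
  (((a ∨ a) ∨ a) ∨ ((a ∨ ¬a) ∨ b)) = max(0.5, 0.5) = 0.5
Checking all 9 assignments confirms none give a value below 0.50.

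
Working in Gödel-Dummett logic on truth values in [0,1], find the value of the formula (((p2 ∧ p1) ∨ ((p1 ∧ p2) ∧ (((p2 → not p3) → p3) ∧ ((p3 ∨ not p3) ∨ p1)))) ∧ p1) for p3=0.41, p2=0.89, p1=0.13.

0.13

(p2 ∧ p1) = min(0.89, 0.13) = 0.13
(p1 ∧ p2) = min(0.13, 0.89) = 0.13
not p3: Gödel ¬ of 0.41 = 0 (operand ≠ 0)
(p2 → not p3): 0.89 > 0, so result = 0
((p2 → not p3) → p3): 0 ≤ 0.41, so result = 1
not p3: Gödel ¬ of 0.41 = 0 (operand ≠ 0)
(p3 ∨ not p3) = max(0.41, 0) = 0.41
((p3 ∨ not p3) ∨ p1) = max(0.41, 0.13) = 0.41
(((p2 → not p3) → p3) ∧ ((p3 ∨ not p3) ∨ p1)) = min(1, 0.41) = 0.41
((p1 ∧ p2) ∧ (((p2 → not p3) → p3) ∧ ((p3 ∨ not p3) ∨ p1))) = min(0.13, 0.41) = 0.13
((p2 ∧ p1) ∨ ((p1 ∧ p2) ∧ (((p2 → not p3) → p3) ∧ ((p3 ∨ not p3) ∨ p1)))) = max(0.13, 0.13) = 0.13
(((p2 ∧ p1) ∨ ((p1 ∧ p2) ∧ (((p2 → not p3) → p3) ∧ ((p3 ∨ not p3) ∨ p1)))) ∧ p1) = min(0.13, 0.13) = 0.13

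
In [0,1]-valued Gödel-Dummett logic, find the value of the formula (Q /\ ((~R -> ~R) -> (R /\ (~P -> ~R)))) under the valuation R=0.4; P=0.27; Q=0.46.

0.40

~R: Gödel ¬ of 0.4 = 0 (operand ≠ 0)
~R: Gödel ¬ of 0.4 = 0 (operand ≠ 0)
(~R -> ~R): 0 ≤ 0, so result = 1
~P: Gödel ¬ of 0.27 = 0 (operand ≠ 0)
~R: Gödel ¬ of 0.4 = 0 (operand ≠ 0)
(~P -> ~R): 0 ≤ 0, so result = 1
(R /\ (~P -> ~R)) = min(0.4, 1) = 0.4
((~R -> ~R) -> (R /\ (~P -> ~R))): 1 > 0.4, so result = 0.4
(Q /\ ((~R -> ~R) -> (R /\ (~P -> ~R)))) = min(0.46, 0.4) = 0.4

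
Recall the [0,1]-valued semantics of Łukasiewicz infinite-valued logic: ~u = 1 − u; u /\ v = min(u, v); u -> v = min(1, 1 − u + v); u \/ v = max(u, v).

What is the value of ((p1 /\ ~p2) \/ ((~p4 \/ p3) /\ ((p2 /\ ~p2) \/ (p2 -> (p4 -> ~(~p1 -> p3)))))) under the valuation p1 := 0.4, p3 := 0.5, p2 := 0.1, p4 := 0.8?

~p2: Łukasiewicz ¬ gives 1 − 0.1 = 0.9
(p1 /\ ~p2) = min(0.4, 0.9) = 0.4
~p4: Łukasiewicz ¬ gives 1 − 0.8 = 0.2
(~p4 \/ p3) = max(0.2, 0.5) = 0.5
~p2: Łukasiewicz ¬ gives 1 − 0.1 = 0.9
(p2 /\ ~p2) = min(0.1, 0.9) = 0.1
~p1: Łukasiewicz ¬ gives 1 − 0.4 = 0.6
(~p1 -> p3): min(1, 1 − 0.6 + 0.5) = 0.9
~(~p1 -> p3): Łukasiewicz ¬ gives 1 − 0.9 = 0.1
(p4 -> ~(~p1 -> p3)): min(1, 1 − 0.8 + 0.1) = 0.3
(p2 -> (p4 -> ~(~p1 -> p3))): min(1, 1 − 0.1 + 0.3) = 1
((p2 /\ ~p2) \/ (p2 -> (p4 -> ~(~p1 -> p3)))) = max(0.1, 1) = 1
((~p4 \/ p3) /\ ((p2 /\ ~p2) \/ (p2 -> (p4 -> ~(~p1 -> p3))))) = min(0.5, 1) = 0.5
((p1 /\ ~p2) \/ ((~p4 \/ p3) /\ ((p2 /\ ~p2) \/ (p2 -> (p4 -> ~(~p1 -> p3)))))) = max(0.4, 0.5) = 0.5

0.50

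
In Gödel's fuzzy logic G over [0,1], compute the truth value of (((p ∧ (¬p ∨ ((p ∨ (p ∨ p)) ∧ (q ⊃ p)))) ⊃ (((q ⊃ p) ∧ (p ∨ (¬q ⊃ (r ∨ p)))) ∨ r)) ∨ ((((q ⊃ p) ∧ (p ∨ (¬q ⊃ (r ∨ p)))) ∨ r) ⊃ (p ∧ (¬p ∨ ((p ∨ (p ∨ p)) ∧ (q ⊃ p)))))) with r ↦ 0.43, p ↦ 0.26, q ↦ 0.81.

1.00

¬p: Gödel ¬ of 0.26 = 0 (operand ≠ 0)
(p ∨ p) = max(0.26, 0.26) = 0.26
(p ∨ (p ∨ p)) = max(0.26, 0.26) = 0.26
(q ⊃ p): 0.81 > 0.26, so result = 0.26
((p ∨ (p ∨ p)) ∧ (q ⊃ p)) = min(0.26, 0.26) = 0.26
(¬p ∨ ((p ∨ (p ∨ p)) ∧ (q ⊃ p))) = max(0, 0.26) = 0.26
(p ∧ (¬p ∨ ((p ∨ (p ∨ p)) ∧ (q ⊃ p)))) = min(0.26, 0.26) = 0.26
(q ⊃ p): 0.81 > 0.26, so result = 0.26
¬q: Gödel ¬ of 0.81 = 0 (operand ≠ 0)
(r ∨ p) = max(0.43, 0.26) = 0.43
(¬q ⊃ (r ∨ p)): 0 ≤ 0.43, so result = 1
(p ∨ (¬q ⊃ (r ∨ p))) = max(0.26, 1) = 1
((q ⊃ p) ∧ (p ∨ (¬q ⊃ (r ∨ p)))) = min(0.26, 1) = 0.26
(((q ⊃ p) ∧ (p ∨ (¬q ⊃ (r ∨ p)))) ∨ r) = max(0.26, 0.43) = 0.43
((p ∧ (¬p ∨ ((p ∨ (p ∨ p)) ∧ (q ⊃ p)))) ⊃ (((q ⊃ p) ∧ (p ∨ (¬q ⊃ (r ∨ p)))) ∨ r)): 0.26 ≤ 0.43, so result = 1
(q ⊃ p): 0.81 > 0.26, so result = 0.26
¬q: Gödel ¬ of 0.81 = 0 (operand ≠ 0)
(r ∨ p) = max(0.43, 0.26) = 0.43
(¬q ⊃ (r ∨ p)): 0 ≤ 0.43, so result = 1
(p ∨ (¬q ⊃ (r ∨ p))) = max(0.26, 1) = 1
((q ⊃ p) ∧ (p ∨ (¬q ⊃ (r ∨ p)))) = min(0.26, 1) = 0.26
(((q ⊃ p) ∧ (p ∨ (¬q ⊃ (r ∨ p)))) ∨ r) = max(0.26, 0.43) = 0.43
¬p: Gödel ¬ of 0.26 = 0 (operand ≠ 0)
(p ∨ p) = max(0.26, 0.26) = 0.26
(p ∨ (p ∨ p)) = max(0.26, 0.26) = 0.26
(q ⊃ p): 0.81 > 0.26, so result = 0.26
((p ∨ (p ∨ p)) ∧ (q ⊃ p)) = min(0.26, 0.26) = 0.26
(¬p ∨ ((p ∨ (p ∨ p)) ∧ (q ⊃ p))) = max(0, 0.26) = 0.26
(p ∧ (¬p ∨ ((p ∨ (p ∨ p)) ∧ (q ⊃ p)))) = min(0.26, 0.26) = 0.26
((((q ⊃ p) ∧ (p ∨ (¬q ⊃ (r ∨ p)))) ∨ r) ⊃ (p ∧ (¬p ∨ ((p ∨ (p ∨ p)) ∧ (q ⊃ p))))): 0.43 > 0.26, so result = 0.26
(((p ∧ (¬p ∨ ((p ∨ (p ∨ p)) ∧ (q ⊃ p)))) ⊃ (((q ⊃ p) ∧ (p ∨ (¬q ⊃ (r ∨ p)))) ∨ r)) ∨ ((((q ⊃ p) ∧ (p ∨ (¬q ⊃ (r ∨ p)))) ∨ r) ⊃ (p ∧ (¬p ∨ ((p ∨ (p ∨ p)) ∧ (q ⊃ p)))))) = max(1, 0.26) = 1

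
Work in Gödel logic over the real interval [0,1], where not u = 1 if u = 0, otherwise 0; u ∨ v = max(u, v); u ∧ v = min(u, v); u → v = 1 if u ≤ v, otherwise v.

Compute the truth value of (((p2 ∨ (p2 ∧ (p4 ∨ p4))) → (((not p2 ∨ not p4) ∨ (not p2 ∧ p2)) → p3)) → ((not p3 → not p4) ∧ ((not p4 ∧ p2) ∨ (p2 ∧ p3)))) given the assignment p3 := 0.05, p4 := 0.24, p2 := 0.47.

(p4 ∨ p4) = max(0.24, 0.24) = 0.24
(p2 ∧ (p4 ∨ p4)) = min(0.47, 0.24) = 0.24
(p2 ∨ (p2 ∧ (p4 ∨ p4))) = max(0.47, 0.24) = 0.47
not p2: Gödel ¬ of 0.47 = 0 (operand ≠ 0)
not p4: Gödel ¬ of 0.24 = 0 (operand ≠ 0)
(not p2 ∨ not p4) = max(0, 0) = 0
not p2: Gödel ¬ of 0.47 = 0 (operand ≠ 0)
(not p2 ∧ p2) = min(0, 0.47) = 0
((not p2 ∨ not p4) ∨ (not p2 ∧ p2)) = max(0, 0) = 0
(((not p2 ∨ not p4) ∨ (not p2 ∧ p2)) → p3): 0 ≤ 0.05, so result = 1
((p2 ∨ (p2 ∧ (p4 ∨ p4))) → (((not p2 ∨ not p4) ∨ (not p2 ∧ p2)) → p3)): 0.47 ≤ 1, so result = 1
not p3: Gödel ¬ of 0.05 = 0 (operand ≠ 0)
not p4: Gödel ¬ of 0.24 = 0 (operand ≠ 0)
(not p3 → not p4): 0 ≤ 0, so result = 1
not p4: Gödel ¬ of 0.24 = 0 (operand ≠ 0)
(not p4 ∧ p2) = min(0, 0.47) = 0
(p2 ∧ p3) = min(0.47, 0.05) = 0.05
((not p4 ∧ p2) ∨ (p2 ∧ p3)) = max(0, 0.05) = 0.05
((not p3 → not p4) ∧ ((not p4 ∧ p2) ∨ (p2 ∧ p3))) = min(1, 0.05) = 0.05
(((p2 ∨ (p2 ∧ (p4 ∨ p4))) → (((not p2 ∨ not p4) ∨ (not p2 ∧ p2)) → p3)) → ((not p3 → not p4) ∧ ((not p4 ∧ p2) ∨ (p2 ∧ p3)))): 1 > 0.05, so result = 0.05

0.05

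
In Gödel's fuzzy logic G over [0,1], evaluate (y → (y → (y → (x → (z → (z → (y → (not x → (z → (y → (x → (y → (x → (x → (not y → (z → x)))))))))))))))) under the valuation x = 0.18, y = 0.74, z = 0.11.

not x: Gödel ¬ of 0.18 = 0 (operand ≠ 0)
not y: Gödel ¬ of 0.74 = 0 (operand ≠ 0)
(z → x): 0.11 ≤ 0.18, so result = 1
(not y → (z → x)): 0 ≤ 1, so result = 1
(x → (not y → (z → x))): 0.18 ≤ 1, so result = 1
(x → (x → (not y → (z → x)))): 0.18 ≤ 1, so result = 1
(y → (x → (x → (not y → (z → x))))): 0.74 ≤ 1, so result = 1
(x → (y → (x → (x → (not y → (z → x)))))): 0.18 ≤ 1, so result = 1
(y → (x → (y → (x → (x → (not y → (z → x))))))): 0.74 ≤ 1, so result = 1
(z → (y → (x → (y → (x → (x → (not y → (z → x)))))))): 0.11 ≤ 1, so result = 1
(not x → (z → (y → (x → (y → (x → (x → (not y → (z → x))))))))): 0 ≤ 1, so result = 1
(y → (not x → (z → (y → (x → (y → (x → (x → (not y → (z → x)))))))))): 0.74 ≤ 1, so result = 1
(z → (y → (not x → (z → (y → (x → (y → (x → (x → (not y → (z → x))))))))))): 0.11 ≤ 1, so result = 1
(z → (z → (y → (not x → (z → (y → (x → (y → (x → (x → (not y → (z → x)))))))))))): 0.11 ≤ 1, so result = 1
(x → (z → (z → (y → (not x → (z → (y → (x → (y → (x → (x → (not y → (z → x))))))))))))): 0.18 ≤ 1, so result = 1
(y → (x → (z → (z → (y → (not x → (z → (y → (x → (y → (x → (x → (not y → (z → x)))))))))))))): 0.74 ≤ 1, so result = 1
(y → (y → (x → (z → (z → (y → (not x → (z → (y → (x → (y → (x → (x → (not y → (z → x))))))))))))))): 0.74 ≤ 1, so result = 1
(y → (y → (y → (x → (z → (z → (y → (not x → (z → (y → (x → (y → (x → (x → (not y → (z → x)))))))))))))))): 0.74 ≤ 1, so result = 1

1.00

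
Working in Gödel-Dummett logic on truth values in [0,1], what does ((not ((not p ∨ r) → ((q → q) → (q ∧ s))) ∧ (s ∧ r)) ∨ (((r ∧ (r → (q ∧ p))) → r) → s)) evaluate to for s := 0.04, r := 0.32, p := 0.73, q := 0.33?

0.04

not p: Gödel ¬ of 0.73 = 0 (operand ≠ 0)
(not p ∨ r) = max(0, 0.32) = 0.32
(q → q): 0.33 ≤ 0.33, so result = 1
(q ∧ s) = min(0.33, 0.04) = 0.04
((q → q) → (q ∧ s)): 1 > 0.04, so result = 0.04
((not p ∨ r) → ((q → q) → (q ∧ s))): 0.32 > 0.04, so result = 0.04
not ((not p ∨ r) → ((q → q) → (q ∧ s))): Gödel ¬ of 0.04 = 0 (operand ≠ 0)
(s ∧ r) = min(0.04, 0.32) = 0.04
(not ((not p ∨ r) → ((q → q) → (q ∧ s))) ∧ (s ∧ r)) = min(0, 0.04) = 0
(q ∧ p) = min(0.33, 0.73) = 0.33
(r → (q ∧ p)): 0.32 ≤ 0.33, so result = 1
(r ∧ (r → (q ∧ p))) = min(0.32, 1) = 0.32
((r ∧ (r → (q ∧ p))) → r): 0.32 ≤ 0.32, so result = 1
(((r ∧ (r → (q ∧ p))) → r) → s): 1 > 0.04, so result = 0.04
((not ((not p ∨ r) → ((q → q) → (q ∧ s))) ∧ (s ∧ r)) ∨ (((r ∧ (r → (q ∧ p))) → r) → s)) = max(0, 0.04) = 0.04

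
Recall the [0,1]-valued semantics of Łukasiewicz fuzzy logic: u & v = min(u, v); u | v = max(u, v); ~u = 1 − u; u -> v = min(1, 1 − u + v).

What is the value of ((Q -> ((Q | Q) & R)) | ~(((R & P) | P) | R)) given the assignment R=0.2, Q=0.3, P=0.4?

(Q | Q) = max(0.3, 0.3) = 0.3
((Q | Q) & R) = min(0.3, 0.2) = 0.2
(Q -> ((Q | Q) & R)): min(1, 1 − 0.3 + 0.2) = 0.9
(R & P) = min(0.2, 0.4) = 0.2
((R & P) | P) = max(0.2, 0.4) = 0.4
(((R & P) | P) | R) = max(0.4, 0.2) = 0.4
~(((R & P) | P) | R): Łukasiewicz ¬ gives 1 − 0.4 = 0.6
((Q -> ((Q | Q) & R)) | ~(((R & P) | P) | R)) = max(0.9, 0.6) = 0.9

0.90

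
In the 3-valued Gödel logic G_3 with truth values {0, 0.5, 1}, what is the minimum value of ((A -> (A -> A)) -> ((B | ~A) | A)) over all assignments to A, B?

The minimum is attained at A = 0.5, B = 0:
  (A -> A): 0.5 ≤ 0.5, so result = 1
  (A -> (A -> A)): 0.5 ≤ 1, so result = 1
  ~A: Gödel ¬ of 0.5 = 0 (operand ≠ 0)
  (B | ~A) = max(0, 0) = 0
  ((B | ~A) | A) = max(0, 0.5) = 0.5
  ((A -> (A -> A)) -> ((B | ~A) | A)): 1 > 0.5, so result = 0.5
Checking all 9 assignments confirms none give a value below 0.50.

0.50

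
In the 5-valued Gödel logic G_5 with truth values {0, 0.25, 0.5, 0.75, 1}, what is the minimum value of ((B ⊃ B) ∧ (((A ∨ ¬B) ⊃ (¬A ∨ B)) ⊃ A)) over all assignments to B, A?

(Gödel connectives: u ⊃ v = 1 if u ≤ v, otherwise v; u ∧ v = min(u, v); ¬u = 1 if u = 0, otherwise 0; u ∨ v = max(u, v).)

The minimum is attained at B = 0, A = 0:
  (B ⊃ B): 0 ≤ 0, so result = 1
  ¬B: Gödel ¬ of 0 = 1 (operand is 0)
  (A ∨ ¬B) = max(0, 1) = 1
  ¬A: Gödel ¬ of 0 = 1 (operand is 0)
  (¬A ∨ B) = max(1, 0) = 1
  ((A ∨ ¬B) ⊃ (¬A ∨ B)): 1 ≤ 1, so result = 1
  (((A ∨ ¬B) ⊃ (¬A ∨ B)) ⊃ A): 1 > 0, so result = 0
  ((B ⊃ B) ∧ (((A ∨ ¬B) ⊃ (¬A ∨ B)) ⊃ A)) = min(1, 0) = 0
Checking all 25 assignments confirms none give a value below 0.00.

0.00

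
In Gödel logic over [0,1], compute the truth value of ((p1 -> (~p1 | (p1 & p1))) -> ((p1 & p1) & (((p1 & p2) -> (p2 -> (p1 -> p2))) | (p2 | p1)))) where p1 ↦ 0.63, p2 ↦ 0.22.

0.63

~p1: Gödel ¬ of 0.63 = 0 (operand ≠ 0)
(p1 & p1) = min(0.63, 0.63) = 0.63
(~p1 | (p1 & p1)) = max(0, 0.63) = 0.63
(p1 -> (~p1 | (p1 & p1))): 0.63 ≤ 0.63, so result = 1
(p1 & p1) = min(0.63, 0.63) = 0.63
(p1 & p2) = min(0.63, 0.22) = 0.22
(p1 -> p2): 0.63 > 0.22, so result = 0.22
(p2 -> (p1 -> p2)): 0.22 ≤ 0.22, so result = 1
((p1 & p2) -> (p2 -> (p1 -> p2))): 0.22 ≤ 1, so result = 1
(p2 | p1) = max(0.22, 0.63) = 0.63
(((p1 & p2) -> (p2 -> (p1 -> p2))) | (p2 | p1)) = max(1, 0.63) = 1
((p1 & p1) & (((p1 & p2) -> (p2 -> (p1 -> p2))) | (p2 | p1))) = min(0.63, 1) = 0.63
((p1 -> (~p1 | (p1 & p1))) -> ((p1 & p1) & (((p1 & p2) -> (p2 -> (p1 -> p2))) | (p2 | p1)))): 1 > 0.63, so result = 0.63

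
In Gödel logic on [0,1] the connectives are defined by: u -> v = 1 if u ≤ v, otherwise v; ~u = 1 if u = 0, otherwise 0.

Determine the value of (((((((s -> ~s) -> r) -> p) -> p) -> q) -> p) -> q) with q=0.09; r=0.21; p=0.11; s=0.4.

0.09

~s: Gödel ¬ of 0.4 = 0 (operand ≠ 0)
(s -> ~s): 0.4 > 0, so result = 0
((s -> ~s) -> r): 0 ≤ 0.21, so result = 1
(((s -> ~s) -> r) -> p): 1 > 0.11, so result = 0.11
((((s -> ~s) -> r) -> p) -> p): 0.11 ≤ 0.11, so result = 1
(((((s -> ~s) -> r) -> p) -> p) -> q): 1 > 0.09, so result = 0.09
((((((s -> ~s) -> r) -> p) -> p) -> q) -> p): 0.09 ≤ 0.11, so result = 1
(((((((s -> ~s) -> r) -> p) -> p) -> q) -> p) -> q): 1 > 0.09, so result = 0.09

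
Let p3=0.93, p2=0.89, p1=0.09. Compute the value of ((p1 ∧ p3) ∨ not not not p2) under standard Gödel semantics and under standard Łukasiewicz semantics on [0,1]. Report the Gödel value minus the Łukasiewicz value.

-0.02

Gödel evaluation:
  (p1 ∧ p3) = min(0.09, 0.93) = 0.09
  not p2: Gödel ¬ of 0.89 = 0 (operand ≠ 0)
  not not p2: Gödel ¬ of 0 = 1 (operand is 0)
  not not not p2: Gödel ¬ of 1 = 0 (operand ≠ 0)
  ((p1 ∧ p3) ∨ not not not p2) = max(0.09, 0) = 0.09
  Gödel value = 0.09
Łukasiewicz evaluation:
  (p1 ∧ p3) = min(0.09, 0.93) = 0.09
  not p2: Łukasiewicz ¬ gives 1 − 0.89 = 0.11
  not not p2: Łukasiewicz ¬ gives 1 − 0.11 = 0.89
  not not not p2: Łukasiewicz ¬ gives 1 − 0.89 = 0.11
  ((p1 ∧ p3) ∨ not not not p2) = max(0.09, 0.11) = 0.11
  Łukasiewicz value = 0.11
Difference: 0.09 − 0.11 = -0.02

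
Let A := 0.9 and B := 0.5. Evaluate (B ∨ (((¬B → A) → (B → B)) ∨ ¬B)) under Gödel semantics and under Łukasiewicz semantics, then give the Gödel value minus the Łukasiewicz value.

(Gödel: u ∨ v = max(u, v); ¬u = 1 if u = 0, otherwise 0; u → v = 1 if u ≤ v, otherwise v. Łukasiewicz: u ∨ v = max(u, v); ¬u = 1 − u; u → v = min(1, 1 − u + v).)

Gödel evaluation:
  ¬B: Gödel ¬ of 0.5 = 0 (operand ≠ 0)
  (¬B → A): 0 ≤ 0.9, so result = 1
  (B → B): 0.5 ≤ 0.5, so result = 1
  ((¬B → A) → (B → B)): 1 ≤ 1, so result = 1
  ¬B: Gödel ¬ of 0.5 = 0 (operand ≠ 0)
  (((¬B → A) → (B → B)) ∨ ¬B) = max(1, 0) = 1
  (B ∨ (((¬B → A) → (B → B)) ∨ ¬B)) = max(0.5, 1) = 1
  Gödel value = 1
Łukasiewicz evaluation:
  ¬B: Łukasiewicz ¬ gives 1 − 0.5 = 0.5
  (¬B → A): min(1, 1 − 0.5 + 0.9) = 1
  (B → B): min(1, 1 − 0.5 + 0.5) = 1
  ((¬B → A) → (B → B)): min(1, 1 − 1 + 1) = 1
  ¬B: Łukasiewicz ¬ gives 1 − 0.5 = 0.5
  (((¬B → A) → (B → B)) ∨ ¬B) = max(1, 0.5) = 1
  (B ∨ (((¬B → A) → (B → B)) ∨ ¬B)) = max(0.5, 1) = 1
  Łukasiewicz value = 1
Difference: 1 − 1 = 0.00

0.00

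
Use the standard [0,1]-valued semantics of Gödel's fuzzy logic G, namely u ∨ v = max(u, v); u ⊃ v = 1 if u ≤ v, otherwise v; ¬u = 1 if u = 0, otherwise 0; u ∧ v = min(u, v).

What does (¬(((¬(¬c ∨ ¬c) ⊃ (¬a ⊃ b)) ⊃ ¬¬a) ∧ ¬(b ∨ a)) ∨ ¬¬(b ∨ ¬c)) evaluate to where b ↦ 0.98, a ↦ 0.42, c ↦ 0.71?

¬c: Gödel ¬ of 0.71 = 0 (operand ≠ 0)
¬c: Gödel ¬ of 0.71 = 0 (operand ≠ 0)
(¬c ∨ ¬c) = max(0, 0) = 0
¬(¬c ∨ ¬c): Gödel ¬ of 0 = 1 (operand is 0)
¬a: Gödel ¬ of 0.42 = 0 (operand ≠ 0)
(¬a ⊃ b): 0 ≤ 0.98, so result = 1
(¬(¬c ∨ ¬c) ⊃ (¬a ⊃ b)): 1 ≤ 1, so result = 1
¬a: Gödel ¬ of 0.42 = 0 (operand ≠ 0)
¬¬a: Gödel ¬ of 0 = 1 (operand is 0)
((¬(¬c ∨ ¬c) ⊃ (¬a ⊃ b)) ⊃ ¬¬a): 1 ≤ 1, so result = 1
(b ∨ a) = max(0.98, 0.42) = 0.98
¬(b ∨ a): Gödel ¬ of 0.98 = 0 (operand ≠ 0)
(((¬(¬c ∨ ¬c) ⊃ (¬a ⊃ b)) ⊃ ¬¬a) ∧ ¬(b ∨ a)) = min(1, 0) = 0
¬(((¬(¬c ∨ ¬c) ⊃ (¬a ⊃ b)) ⊃ ¬¬a) ∧ ¬(b ∨ a)): Gödel ¬ of 0 = 1 (operand is 0)
¬c: Gödel ¬ of 0.71 = 0 (operand ≠ 0)
(b ∨ ¬c) = max(0.98, 0) = 0.98
¬(b ∨ ¬c): Gödel ¬ of 0.98 = 0 (operand ≠ 0)
¬¬(b ∨ ¬c): Gödel ¬ of 0 = 1 (operand is 0)
(¬(((¬(¬c ∨ ¬c) ⊃ (¬a ⊃ b)) ⊃ ¬¬a) ∧ ¬(b ∨ a)) ∨ ¬¬(b ∨ ¬c)) = max(1, 1) = 1

1.00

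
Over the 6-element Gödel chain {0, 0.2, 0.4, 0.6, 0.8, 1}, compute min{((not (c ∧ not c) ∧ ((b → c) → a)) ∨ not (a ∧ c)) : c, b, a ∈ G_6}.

The minimum is attained at c = 0.2, b = 0, a = 0.2:
  not c: Gödel ¬ of 0.2 = 0 (operand ≠ 0)
  (c ∧ not c) = min(0.2, 0) = 0
  not (c ∧ not c): Gödel ¬ of 0 = 1 (operand is 0)
  (b → c): 0 ≤ 0.2, so result = 1
  ((b → c) → a): 1 > 0.2, so result = 0.2
  (not (c ∧ not c) ∧ ((b → c) → a)) = min(1, 0.2) = 0.2
  (a ∧ c) = min(0.2, 0.2) = 0.2
  not (a ∧ c): Gödel ¬ of 0.2 = 0 (operand ≠ 0)
  ((not (c ∧ not c) ∧ ((b → c) → a)) ∨ not (a ∧ c)) = max(0.2, 0) = 0.2
Checking all 216 assignments confirms none give a value below 0.20.

0.20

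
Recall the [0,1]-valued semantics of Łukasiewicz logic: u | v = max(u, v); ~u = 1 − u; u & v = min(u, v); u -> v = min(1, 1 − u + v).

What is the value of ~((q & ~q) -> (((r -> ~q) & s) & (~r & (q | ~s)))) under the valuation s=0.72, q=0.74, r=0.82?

~q: Łukasiewicz ¬ gives 1 − 0.74 = 0.26
(q & ~q) = min(0.74, 0.26) = 0.26
~q: Łukasiewicz ¬ gives 1 − 0.74 = 0.26
(r -> ~q): min(1, 1 − 0.82 + 0.26) = 0.44
((r -> ~q) & s) = min(0.44, 0.72) = 0.44
~r: Łukasiewicz ¬ gives 1 − 0.82 = 0.18
~s: Łukasiewicz ¬ gives 1 − 0.72 = 0.28
(q | ~s) = max(0.74, 0.28) = 0.74
(~r & (q | ~s)) = min(0.18, 0.74) = 0.18
(((r -> ~q) & s) & (~r & (q | ~s))) = min(0.44, 0.18) = 0.18
((q & ~q) -> (((r -> ~q) & s) & (~r & (q | ~s)))): min(1, 1 − 0.26 + 0.18) = 0.92
~((q & ~q) -> (((r -> ~q) & s) & (~r & (q | ~s)))): Łukasiewicz ¬ gives 1 − 0.92 = 0.08

0.08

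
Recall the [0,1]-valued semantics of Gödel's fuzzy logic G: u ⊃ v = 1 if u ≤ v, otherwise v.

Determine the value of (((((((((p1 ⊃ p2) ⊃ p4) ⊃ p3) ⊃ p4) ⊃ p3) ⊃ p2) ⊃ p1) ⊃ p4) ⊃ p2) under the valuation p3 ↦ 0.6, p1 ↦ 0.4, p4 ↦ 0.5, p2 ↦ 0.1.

(p1 ⊃ p2): 0.4 > 0.1, so result = 0.1
((p1 ⊃ p2) ⊃ p4): 0.1 ≤ 0.5, so result = 1
(((p1 ⊃ p2) ⊃ p4) ⊃ p3): 1 > 0.6, so result = 0.6
((((p1 ⊃ p2) ⊃ p4) ⊃ p3) ⊃ p4): 0.6 > 0.5, so result = 0.5
(((((p1 ⊃ p2) ⊃ p4) ⊃ p3) ⊃ p4) ⊃ p3): 0.5 ≤ 0.6, so result = 1
((((((p1 ⊃ p2) ⊃ p4) ⊃ p3) ⊃ p4) ⊃ p3) ⊃ p2): 1 > 0.1, so result = 0.1
(((((((p1 ⊃ p2) ⊃ p4) ⊃ p3) ⊃ p4) ⊃ p3) ⊃ p2) ⊃ p1): 0.1 ≤ 0.4, so result = 1
((((((((p1 ⊃ p2) ⊃ p4) ⊃ p3) ⊃ p4) ⊃ p3) ⊃ p2) ⊃ p1) ⊃ p4): 1 > 0.5, so result = 0.5
(((((((((p1 ⊃ p2) ⊃ p4) ⊃ p3) ⊃ p4) ⊃ p3) ⊃ p2) ⊃ p1) ⊃ p4) ⊃ p2): 0.5 > 0.1, so result = 0.1

0.10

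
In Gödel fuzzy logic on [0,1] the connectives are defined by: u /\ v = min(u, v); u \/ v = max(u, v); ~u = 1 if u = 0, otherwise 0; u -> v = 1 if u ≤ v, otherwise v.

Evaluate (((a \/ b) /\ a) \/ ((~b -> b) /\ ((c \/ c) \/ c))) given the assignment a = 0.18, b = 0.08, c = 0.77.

(a \/ b) = max(0.18, 0.08) = 0.18
((a \/ b) /\ a) = min(0.18, 0.18) = 0.18
~b: Gödel ¬ of 0.08 = 0 (operand ≠ 0)
(~b -> b): 0 ≤ 0.08, so result = 1
(c \/ c) = max(0.77, 0.77) = 0.77
((c \/ c) \/ c) = max(0.77, 0.77) = 0.77
((~b -> b) /\ ((c \/ c) \/ c)) = min(1, 0.77) = 0.77
(((a \/ b) /\ a) \/ ((~b -> b) /\ ((c \/ c) \/ c))) = max(0.18, 0.77) = 0.77

0.77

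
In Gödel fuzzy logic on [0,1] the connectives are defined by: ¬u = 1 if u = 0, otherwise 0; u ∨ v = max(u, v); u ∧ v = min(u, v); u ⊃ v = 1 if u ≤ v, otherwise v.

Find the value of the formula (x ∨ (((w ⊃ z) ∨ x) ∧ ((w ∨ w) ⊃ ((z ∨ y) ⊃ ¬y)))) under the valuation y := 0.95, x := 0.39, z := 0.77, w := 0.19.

0.39

(w ⊃ z): 0.19 ≤ 0.77, so result = 1
((w ⊃ z) ∨ x) = max(1, 0.39) = 1
(w ∨ w) = max(0.19, 0.19) = 0.19
(z ∨ y) = max(0.77, 0.95) = 0.95
¬y: Gödel ¬ of 0.95 = 0 (operand ≠ 0)
((z ∨ y) ⊃ ¬y): 0.95 > 0, so result = 0
((w ∨ w) ⊃ ((z ∨ y) ⊃ ¬y)): 0.19 > 0, so result = 0
(((w ⊃ z) ∨ x) ∧ ((w ∨ w) ⊃ ((z ∨ y) ⊃ ¬y))) = min(1, 0) = 0
(x ∨ (((w ⊃ z) ∨ x) ∧ ((w ∨ w) ⊃ ((z ∨ y) ⊃ ¬y)))) = max(0.39, 0) = 0.39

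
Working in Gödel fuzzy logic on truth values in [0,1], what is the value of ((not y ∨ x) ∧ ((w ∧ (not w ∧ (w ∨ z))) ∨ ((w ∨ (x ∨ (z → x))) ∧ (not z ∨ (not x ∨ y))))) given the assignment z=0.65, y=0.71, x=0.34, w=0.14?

not y: Gödel ¬ of 0.71 = 0 (operand ≠ 0)
(not y ∨ x) = max(0, 0.34) = 0.34
not w: Gödel ¬ of 0.14 = 0 (operand ≠ 0)
(w ∨ z) = max(0.14, 0.65) = 0.65
(not w ∧ (w ∨ z)) = min(0, 0.65) = 0
(w ∧ (not w ∧ (w ∨ z))) = min(0.14, 0) = 0
(z → x): 0.65 > 0.34, so result = 0.34
(x ∨ (z → x)) = max(0.34, 0.34) = 0.34
(w ∨ (x ∨ (z → x))) = max(0.14, 0.34) = 0.34
not z: Gödel ¬ of 0.65 = 0 (operand ≠ 0)
not x: Gödel ¬ of 0.34 = 0 (operand ≠ 0)
(not x ∨ y) = max(0, 0.71) = 0.71
(not z ∨ (not x ∨ y)) = max(0, 0.71) = 0.71
((w ∨ (x ∨ (z → x))) ∧ (not z ∨ (not x ∨ y))) = min(0.34, 0.71) = 0.34
((w ∧ (not w ∧ (w ∨ z))) ∨ ((w ∨ (x ∨ (z → x))) ∧ (not z ∨ (not x ∨ y)))) = max(0, 0.34) = 0.34
((not y ∨ x) ∧ ((w ∧ (not w ∧ (w ∨ z))) ∨ ((w ∨ (x ∨ (z → x))) ∧ (not z ∨ (not x ∨ y))))) = min(0.34, 0.34) = 0.34

0.34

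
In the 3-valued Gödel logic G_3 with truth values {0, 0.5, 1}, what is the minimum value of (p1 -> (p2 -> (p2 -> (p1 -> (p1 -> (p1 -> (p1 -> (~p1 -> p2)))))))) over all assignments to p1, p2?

1.00

Every assignment gives 1. For instance at p1 = 0, p2 = 0:
  ~p1: Gödel ¬ of 0 = 1 (operand is 0)
  (~p1 -> p2): 1 > 0, so result = 0
  (p1 -> (~p1 -> p2)): 0 ≤ 0, so result = 1
  (p1 -> (p1 -> (~p1 -> p2))): 0 ≤ 1, so result = 1
  (p1 -> (p1 -> (p1 -> (~p1 -> p2)))): 0 ≤ 1, so result = 1
  (p1 -> (p1 -> (p1 -> (p1 -> (~p1 -> p2))))): 0 ≤ 1, so result = 1
  (p2 -> (p1 -> (p1 -> (p1 -> (p1 -> (~p1 -> p2)))))): 0 ≤ 1, so result = 1
  (p2 -> (p2 -> (p1 -> (p1 -> (p1 -> (p1 -> (~p1 -> p2))))))): 0 ≤ 1, so result = 1
  (p1 -> (p2 -> (p2 -> (p1 -> (p1 -> (p1 -> (p1 -> (~p1 -> p2)))))))): 0 ≤ 1, so result = 1
All 9 assignments give value 1 — the formula is a G_3-tautology.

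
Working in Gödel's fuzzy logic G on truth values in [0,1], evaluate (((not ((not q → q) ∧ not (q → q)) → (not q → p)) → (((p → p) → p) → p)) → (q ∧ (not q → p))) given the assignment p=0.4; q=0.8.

0.80

not q: Gödel ¬ of 0.8 = 0 (operand ≠ 0)
(not q → q): 0 ≤ 0.8, so result = 1
(q → q): 0.8 ≤ 0.8, so result = 1
not (q → q): Gödel ¬ of 1 = 0 (operand ≠ 0)
((not q → q) ∧ not (q → q)) = min(1, 0) = 0
not ((not q → q) ∧ not (q → q)): Gödel ¬ of 0 = 1 (operand is 0)
not q: Gödel ¬ of 0.8 = 0 (operand ≠ 0)
(not q → p): 0 ≤ 0.4, so result = 1
(not ((not q → q) ∧ not (q → q)) → (not q → p)): 1 ≤ 1, so result = 1
(p → p): 0.4 ≤ 0.4, so result = 1
((p → p) → p): 1 > 0.4, so result = 0.4
(((p → p) → p) → p): 0.4 ≤ 0.4, so result = 1
((not ((not q → q) ∧ not (q → q)) → (not q → p)) → (((p → p) → p) → p)): 1 ≤ 1, so result = 1
not q: Gödel ¬ of 0.8 = 0 (operand ≠ 0)
(not q → p): 0 ≤ 0.4, so result = 1
(q ∧ (not q → p)) = min(0.8, 1) = 0.8
(((not ((not q → q) ∧ not (q → q)) → (not q → p)) → (((p → p) → p) → p)) → (q ∧ (not q → p))): 1 > 0.8, so result = 0.8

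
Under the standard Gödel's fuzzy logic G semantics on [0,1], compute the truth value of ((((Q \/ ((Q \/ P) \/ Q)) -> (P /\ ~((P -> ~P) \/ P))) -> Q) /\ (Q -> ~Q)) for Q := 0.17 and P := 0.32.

0.00

(Q \/ P) = max(0.17, 0.32) = 0.32
((Q \/ P) \/ Q) = max(0.32, 0.17) = 0.32
(Q \/ ((Q \/ P) \/ Q)) = max(0.17, 0.32) = 0.32
~P: Gödel ¬ of 0.32 = 0 (operand ≠ 0)
(P -> ~P): 0.32 > 0, so result = 0
((P -> ~P) \/ P) = max(0, 0.32) = 0.32
~((P -> ~P) \/ P): Gödel ¬ of 0.32 = 0 (operand ≠ 0)
(P /\ ~((P -> ~P) \/ P)) = min(0.32, 0) = 0
((Q \/ ((Q \/ P) \/ Q)) -> (P /\ ~((P -> ~P) \/ P))): 0.32 > 0, so result = 0
(((Q \/ ((Q \/ P) \/ Q)) -> (P /\ ~((P -> ~P) \/ P))) -> Q): 0 ≤ 0.17, so result = 1
~Q: Gödel ¬ of 0.17 = 0 (operand ≠ 0)
(Q -> ~Q): 0.17 > 0, so result = 0
((((Q \/ ((Q \/ P) \/ Q)) -> (P /\ ~((P -> ~P) \/ P))) -> Q) /\ (Q -> ~Q)) = min(1, 0) = 0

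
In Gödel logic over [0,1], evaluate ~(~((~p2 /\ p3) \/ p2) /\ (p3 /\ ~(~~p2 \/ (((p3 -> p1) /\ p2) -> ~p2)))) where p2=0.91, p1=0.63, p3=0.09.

~p2: Gödel ¬ of 0.91 = 0 (operand ≠ 0)
(~p2 /\ p3) = min(0, 0.09) = 0
((~p2 /\ p3) \/ p2) = max(0, 0.91) = 0.91
~((~p2 /\ p3) \/ p2): Gödel ¬ of 0.91 = 0 (operand ≠ 0)
~p2: Gödel ¬ of 0.91 = 0 (operand ≠ 0)
~~p2: Gödel ¬ of 0 = 1 (operand is 0)
(p3 -> p1): 0.09 ≤ 0.63, so result = 1
((p3 -> p1) /\ p2) = min(1, 0.91) = 0.91
~p2: Gödel ¬ of 0.91 = 0 (operand ≠ 0)
(((p3 -> p1) /\ p2) -> ~p2): 0.91 > 0, so result = 0
(~~p2 \/ (((p3 -> p1) /\ p2) -> ~p2)) = max(1, 0) = 1
~(~~p2 \/ (((p3 -> p1) /\ p2) -> ~p2)): Gödel ¬ of 1 = 0 (operand ≠ 0)
(p3 /\ ~(~~p2 \/ (((p3 -> p1) /\ p2) -> ~p2))) = min(0.09, 0) = 0
(~((~p2 /\ p3) \/ p2) /\ (p3 /\ ~(~~p2 \/ (((p3 -> p1) /\ p2) -> ~p2)))) = min(0, 0) = 0
~(~((~p2 /\ p3) \/ p2) /\ (p3 /\ ~(~~p2 \/ (((p3 -> p1) /\ p2) -> ~p2)))): Gödel ¬ of 0 = 1 (operand is 0)

1.00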